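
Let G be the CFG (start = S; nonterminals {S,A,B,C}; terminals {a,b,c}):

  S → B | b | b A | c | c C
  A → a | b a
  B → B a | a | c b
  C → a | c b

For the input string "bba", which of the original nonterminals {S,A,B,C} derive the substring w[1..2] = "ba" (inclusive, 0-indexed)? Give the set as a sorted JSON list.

CNF form of G:
  S -> B T1 | T0 A | T2 C | T2 T0 | a | b | c
  A -> T0 T1 | a
  B -> B T1 | T2 T0 | a
  C -> T2 T0 | a
  T0 -> b
  T1 -> a
  T2 -> c

Fill CYK table bottom-up (cells [i..j] with 1 ≤ i ≤ j ≤ 2 only):
  T[1,1] 'b' = {S,T0}  orig:{S}
  T[2,2] 'a' = {A,B,C,S,T1}  orig:{A,B,C,S}
  T[1,2] 'ba' = {A,S}

Original NTs in T[1,2] deriving "ba": ["A", "S"]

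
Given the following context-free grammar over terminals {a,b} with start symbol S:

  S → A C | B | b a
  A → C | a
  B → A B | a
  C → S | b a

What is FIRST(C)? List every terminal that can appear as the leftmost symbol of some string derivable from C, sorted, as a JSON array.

FIRST iteration:
[1]
  A via A→a: +{a}
  B via B→A B: +{a}
  C via C→b a: +{b}
  S via S→A C: +{a}
  S via S→b a: +{b}
  FIRST(S)={a,b}  FIRST(A)={a}  FIRST(B)={a}  FIRST(C)={b}
[2]
  A via A→C: +{b}
  B via B→A B: +{b}
  C via C→S: +{a}
  FIRST(S)={a,b}  FIRST(A)={a,b}  FIRST(B)={a,b}  FIRST(C)={a,b}
[3] done
  FIRST(S)={a,b}  FIRST(A)={a,b}  FIRST(B)={a,b}  FIRST(C)={a,b}

FIRST(C) = ["a", "b"]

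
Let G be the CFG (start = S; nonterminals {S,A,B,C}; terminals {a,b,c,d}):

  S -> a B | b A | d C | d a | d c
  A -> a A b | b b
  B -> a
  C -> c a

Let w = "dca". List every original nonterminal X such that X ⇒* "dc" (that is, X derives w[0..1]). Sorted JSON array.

Convert to CNF:
  S -> T0 B | T1 A | T3 C | T3 T0 | T3 T2
  A -> T0 X4 | T1 T1
  B -> a
  C -> T2 T0
  T0 -> a
  T1 -> b
  T2 -> c
  T3 -> d
  X4 -> A T1

CYK table (by increasing span), restricted to cells inside w[0..1]:
  T[0,0] 'd' = {T3}  orig:{}
  T[1,1] 'c' = {T2}  orig:{}
  T[0,1] 'dc' = {S}

Original NTs in T[0,1] deriving "dc": ["S"]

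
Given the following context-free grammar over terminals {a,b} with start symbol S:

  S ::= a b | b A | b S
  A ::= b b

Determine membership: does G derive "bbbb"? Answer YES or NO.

CNF form of G:
  S -> T0 A | T0 S | T1 T0
  A -> T0 T0
  T0 -> b
  T1 -> a

CYK table (by increasing span):
  cell(0,0) b: {T0}  orig:{}
  cell(1,1) b: {T0}  orig:{}
  cell(2,2) b: {T0}  orig:{}
  cell(3,3) b: {T0}  orig:{}
  cell(0,1) bb: {A}
  cell(1,2) bb: {A}
  cell(2,3) bb: {A}
  cell(0,2) bbb: {S}
  cell(1,3) bbb: {S}
  cell(0,3) bbbb: {S}

S ∈ T[0,3] ⇒ YES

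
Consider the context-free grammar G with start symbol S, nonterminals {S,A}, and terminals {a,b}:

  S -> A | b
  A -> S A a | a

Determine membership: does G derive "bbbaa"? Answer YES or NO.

CNF form of G:
  S -> S X2 | a | b
  A -> S X1 | a
  T0 -> a
  X1 -> A T0
  X2 -> A T0

CYK table (by increasing span):
  T[0,0] 'b' = {S}
  T[1,1] 'b' = {S}
  T[2,2] 'b' = {S}
  T[3,3] 'a' = {A,S,T0}  orig:{A,S}
  T[4,4] 'a' = {A,S,T0}  orig:{A,S}
  T[0,1] 'bb' = ∅
  T[1,2] 'bb' = ∅
  T[2,3] 'ba' = ∅
  T[3,4] 'aa' = {X1,X2}  orig:{}
  T[0,2] 'bbb' = ∅
  T[1,3] 'bba' = ∅
  T[2,4] 'baa' = {A,S}
  T[0,3] 'bbba' = ∅
  T[1,4] 'bbaa' = ∅
  T[0,4] 'bbbaa' = ∅

S ∉ T[0,4] ⇒ NO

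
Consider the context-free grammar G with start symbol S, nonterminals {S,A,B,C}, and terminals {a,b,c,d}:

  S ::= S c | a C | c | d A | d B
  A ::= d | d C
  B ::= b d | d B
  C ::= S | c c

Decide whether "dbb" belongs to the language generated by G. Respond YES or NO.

CNF form of G:
  S -> S T2 | T0 A | T0 B | T3 C | c
  A -> T0 C | d
  B -> T0 B | T1 T0
  C -> S T2 | T0 A | T0 B | T2 T2 | T3 C | c
  T0 -> d
  T1 -> b
  T2 -> c
  T3 -> a

Fill CYK table bottom-up:
  cell(0,0) d: {A,T0}  orig:{A}
  cell(1,1) b: {T1}  orig:{}
  cell(2,2) b: {T1}  orig:{}
  cell(0,1) db: ∅
  cell(1,2) bb: ∅
  cell(0,2) dbb: ∅

S ∉ T[0,2] ⇒ NO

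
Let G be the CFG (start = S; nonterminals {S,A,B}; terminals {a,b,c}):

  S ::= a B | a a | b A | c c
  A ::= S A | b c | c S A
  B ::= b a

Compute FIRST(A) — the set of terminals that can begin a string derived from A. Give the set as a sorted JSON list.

FIRST iteration:
iter 1:
  A via A→b c: +{b}
  A via A→c S A: +{c}
  B via B→b a: +{b}
  S via S→a B: +{a}
  S via S→b A: +{b}
  S via S→c c: +{c}
  FIRST(S)={a,b,c}  FIRST(A)={b,c}  FIRST(B)={b}
iter 2:
  A via A→S A: +{a}
  FIRST(S)={a,b,c}  FIRST(A)={a,b,c}  FIRST(B)={b}
iter 3: — fixpoint
  FIRST(S)={a,b,c}  FIRST(A)={a,b,c}  FIRST(B)={b}

FIRST(A) = ["a", "b", "c"]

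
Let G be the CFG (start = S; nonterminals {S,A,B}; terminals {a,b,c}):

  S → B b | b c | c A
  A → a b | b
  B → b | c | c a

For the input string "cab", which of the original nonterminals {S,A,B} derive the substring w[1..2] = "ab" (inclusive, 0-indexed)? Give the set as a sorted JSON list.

CNF form of G:
  S -> B T1 | T1 T2 | T2 A
  A -> T0 T1 | b
  B -> T2 T0 | b | c
  T0 -> a
  T1 -> b
  T2 -> c

CYK fill — only the sub-triangle for w[1..2]:
  [1..1]={T0}  "a"  orig:{}
  [2..2]={A,B,T1}  "b"  orig:{A,B}
  [1..2]={A}  "ab"

Original NTs in T[1,2] deriving "ab": ["A"]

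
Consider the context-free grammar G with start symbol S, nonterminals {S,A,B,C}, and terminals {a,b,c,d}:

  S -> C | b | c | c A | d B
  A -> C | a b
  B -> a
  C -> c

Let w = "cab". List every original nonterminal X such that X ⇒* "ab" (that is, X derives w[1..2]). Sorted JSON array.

CNF form of G:
  S -> T2 A | T3 B | b | c
  A -> T0 T1 | c
  B -> a
  C -> c
  T0 -> a
  T1 -> b
  T2 -> c
  T3 -> d

Fill CYK table bottom-up, restricted to cells inside w[1..2]:
  cell(1,1) a: {B,T0}  orig:{B}
  cell(2,2) b: {S,T1}  orig:{S}
  cell(1,2) ab: {A}

Original NTs in T[1,2] deriving "ab": ["A"]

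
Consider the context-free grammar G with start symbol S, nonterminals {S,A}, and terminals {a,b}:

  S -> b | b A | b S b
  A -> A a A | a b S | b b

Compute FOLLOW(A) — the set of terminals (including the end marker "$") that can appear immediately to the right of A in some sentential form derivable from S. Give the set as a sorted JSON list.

FIRST sets, iterate to fixpoint:
pass 1:
  A via A→a b S: +{a}
  A via A→b b: +{b}
  S via S→b: +{b}
  FIRST[S]={b}  FIRST[A]={a,b}
pass 2: — fixpoint
  FIRST[S]={b}  FIRST[A]={a,b}

FOLLOW sets:
initialize: $ ∈ FOLLOW(S)
[1]
  A→A a A: FOLLOW(A) ⊇ FIRST(a) = {a}; new: +{a}
  A→a b S: FOLLOW(S) ⊇ FOLLOW(A) ⊇ {a}; new: +{a}
  S→b A: FOLLOW(A) ⊇ FOLLOW(S) ⊇ {$,a}; new: +{$}
  S→b S b: FOLLOW(S) ⊇ FIRST(b) = {b}; new: +{b}
  FOLLOW[S]={$,a,b}  FOLLOW[A]={$,a}
[2]
  S→b A: FOLLOW(A) ⊇ FOLLOW(S) ⊇ {$,a,b}; new: +{b}
  FOLLOW[S]={$,a,b}  FOLLOW[A]={$,a,b}
[3] (stable)
  FOLLOW[S]={$,a,b}  FOLLOW[A]={$,a,b}

FOLLOW(A) = ["$", "a", "b"]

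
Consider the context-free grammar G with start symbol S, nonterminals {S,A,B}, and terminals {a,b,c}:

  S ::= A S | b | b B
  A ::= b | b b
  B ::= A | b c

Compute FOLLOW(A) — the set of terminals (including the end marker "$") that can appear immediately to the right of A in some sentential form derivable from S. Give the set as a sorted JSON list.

Compute FIRST by fixpoint:
iter 1:
  A via A→b: +{b}
  B via B→A: +{b}
  S via S→A S: +{b}
  S: {b}  A: {b}  B: {b}
iter 2: (stable)
  S: {b}  A: {b}  B: {b}

Compute FOLLOW by fixpoint:
FOLLOW(S) := {$}
[1]
  S→A S: FOLLOW(A) ⊇ FIRST(S) = {b}; new: +{b}
  S→b B: FOLLOW(B) ⊇ FOLLOW(S) ⊇ {$}; new: +{$}
  FOLLOW[S]={$}  FOLLOW[A]={b}  FOLLOW[B]={$}
[2]
  B→A: FOLLOW(A) ⊇ FOLLOW(B) ⊇ {$}; new: +{$}
  FOLLOW[S]={$}  FOLLOW[A]={$,b}  FOLLOW[B]={$}
[3] done
  FOLLOW[S]={$}  FOLLOW[A]={$,b}  FOLLOW[B]={$}

FOLLOW(A) = ["$", "b"]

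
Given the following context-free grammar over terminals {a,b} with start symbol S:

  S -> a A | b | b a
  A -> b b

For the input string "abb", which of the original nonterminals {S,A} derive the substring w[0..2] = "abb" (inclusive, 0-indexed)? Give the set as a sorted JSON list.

Convert to CNF:
  S -> T0 T1 | T1 A | b
  A -> T0 T0
  T0 -> b
  T1 -> a

CYK fill — only the sub-triangle for w[0..2]:
  [0..0]={T1}  "a"  orig:{}
  [1..1]={S,T0}  "b"  orig:{S}
  [2..2]={S,T0}  "b"  orig:{S}
  [0..1]=∅  "ab"
  [1..2]={A}  "bb"
  [0..2]={S}  "abb"

Original NTs in T[0,2] deriving "abb": ["S"]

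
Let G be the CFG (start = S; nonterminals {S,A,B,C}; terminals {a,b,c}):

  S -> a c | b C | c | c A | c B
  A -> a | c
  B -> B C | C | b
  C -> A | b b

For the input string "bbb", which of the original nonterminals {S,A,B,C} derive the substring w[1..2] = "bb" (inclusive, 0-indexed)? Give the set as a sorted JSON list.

CNF form of G:
  S -> T0 C | T1 T2 | T2 A | T2 B | c
  A -> a | c
  B -> B C | T0 T0 | a | b | c
  C -> T0 T0 | a | c
  T0 -> b
  T1 -> a
  T2 -> c

CYK table (by increasing span) (cells [i..j] with 1 ≤ i ≤ j ≤ 2 only):
  [1..1]={B,T0}  "b"  orig:{B}
  [2..2]={B,T0}  "b"  orig:{B}
  [1..2]={B,C}  "bb"

Original NTs in T[1,2] deriving "bb": ["B", "C"]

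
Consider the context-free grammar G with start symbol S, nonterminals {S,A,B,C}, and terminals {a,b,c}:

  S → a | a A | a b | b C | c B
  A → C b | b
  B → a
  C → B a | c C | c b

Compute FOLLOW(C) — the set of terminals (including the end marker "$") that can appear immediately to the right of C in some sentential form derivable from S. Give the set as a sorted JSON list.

Compute FIRST by fixpoint:
[1]
  A via A→b: +{b}
  B via B→a: +{a}
  C via C→B a: +{a}
  C via C→c C: +{c}
  S via S→a: +{a}
  S via S→b C: +{b}
  S via S→c B: +{c}
  S: {a,b,c}  A: {b}  B: {a}  C: {a,c}
[2]
  A via A→C b: +{a,c}
  S: {a,b,c}  A: {a,b,c}  B: {a}  C: {a,c}
[3] (no change)
  S: {a,b,c}  A: {a,b,c}  B: {a}  C: {a,c}

FOLLOW sets:
initialize: $ ∈ FOLLOW(S)
round 1:
  A→C b: FOLLOW(C) ⊇ FIRST(b) = {b}; new: +{b}
  C→B a: FOLLOW(B) ⊇ FIRST(a) = {a}; new: +{a}
  S→a A: FOLLOW(A) ⊇ FOLLOW(S) ⊇ {$}; new: +{$}
  S→b C: FOLLOW(C) ⊇ FOLLOW(S) ⊇ {$}; new: +{$}
  S→c B: FOLLOW(B) ⊇ FOLLOW(S) ⊇ {$}; new: +{$}
  FOLLOW[S]={$}  FOLLOW[A]={$}  FOLLOW[B]={$,a}  FOLLOW[C]={$,b}
round 2: — fixpoint
  FOLLOW[S]={$}  FOLLOW[A]={$}  FOLLOW[B]={$,a}  FOLLOW[C]={$,b}

FOLLOW(C) = ["$", "b"]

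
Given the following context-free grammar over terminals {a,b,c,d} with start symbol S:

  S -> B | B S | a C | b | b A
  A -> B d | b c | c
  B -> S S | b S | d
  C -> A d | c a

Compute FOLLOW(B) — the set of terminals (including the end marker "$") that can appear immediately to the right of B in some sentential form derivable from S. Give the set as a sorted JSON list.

Compute FIRST by fixpoint:
pass 1:
  A via A→b c: +{b}
  A via A→c: +{c}
  B via B→b S: +{b}
  B via B→d: +{d}
  C via C→A d: +{b,c}
  S via S→B: +{b,d}
  S via S→a C: +{a}
  FIRST(S)={a,b,d}  FIRST(A)={b,c}  FIRST(B)={b,d}  FIRST(C)={b,c}
pass 2:
  A via A→B d: +{d}
  B via B→S S: +{a}
  C via C→A d: +{d}
  FIRST(S)={a,b,d}  FIRST(A)={b,c,d}  FIRST(B)={a,b,d}  FIRST(C)={b,c,d}
pass 3:
  A via A→B d: +{a}
  C via C→A d: +{a}
  FIRST(S)={a,b,d}  FIRST(A)={a,b,c,d}  FIRST(B)={a,b,d}  FIRST(C)={a,b,c,d}
pass 4: (stable)
  FIRST(S)={a,b,d}  FIRST(A)={a,b,c,d}  FIRST(B)={a,b,d}  FIRST(C)={a,b,c,d}

FOLLOW sets:
seed FOLLOW(S) with $
pass 1:
  A→B d: FOLLOW(B) ⊇ FIRST(d) = {d}; new: +{d}
  B→S S: FOLLOW(S) ⊇ FIRST(S) = {a,b,d}; new: +{a,b,d}
  C→A d: FOLLOW(A) ⊇ FIRST(d) = {d}; new: +{d}
  S→B: FOLLOW(B) ⊇ FOLLOW(S) ⊇ {$,a,b,d}; new: +{$,a,b}
  S→a C: FOLLOW(C) ⊇ FOLLOW(S) ⊇ {$,a,b,d}; new: +{$,a,b,d}
  S→b A: FOLLOW(A) ⊇ FOLLOW(S) ⊇ {$,a,b,d}; new: +{$,a,b}
  S: {$,a,b,d}  A: {$,a,b,d}  B: {$,a,b,d}  C: {$,a,b,d}
pass 2: (stable)
  S: {$,a,b,d}  A: {$,a,b,d}  B: {$,a,b,d}  C: {$,a,b,d}

FOLLOW(B) = ["$", "a", "b", "d"]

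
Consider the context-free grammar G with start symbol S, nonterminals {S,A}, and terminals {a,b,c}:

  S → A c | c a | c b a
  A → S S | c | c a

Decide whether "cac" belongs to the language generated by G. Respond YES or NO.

Convert to CNF:
  S -> A T0 | T0 T1 | T0 X3
  A -> S S | T0 T1 | c
  T0 -> c
  T1 -> a
  T2 -> b
  X3 -> T2 T1

Fill CYK table bottom-up:
  cell(0,0) c: {A,T0}  orig:{A}
  cell(1,1) a: {T1}  orig:{}
  cell(2,2) c: {A,T0}  orig:{A}
  cell(0,1) ca: {A,S}
  cell(1,2) ac: ∅
  cell(0,2) cac: {S}

S ∈ T[0,2] ⇒ YES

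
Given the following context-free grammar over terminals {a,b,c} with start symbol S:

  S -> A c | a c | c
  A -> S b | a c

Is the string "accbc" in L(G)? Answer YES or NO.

Convert to CNF:
  S -> A T2 | T1 T2 | c
  A -> S T0 | T1 T2
  T0 -> b
  T1 -> a
  T2 -> c

CYK fill:
  [0..0]={T1}  "a"  orig:{}
  [1..1]={S,T2}  "c"  orig:{S}
  [2..2]={S,T2}  "c"  orig:{S}
  [3..3]={T0}  "b"  orig:{}
  [4..4]={S,T2}  "c"  orig:{S}
  [0..1]={A,S}  "ac"
  [1..2]=∅  "cc"
  [2..3]={A}  "cb"
  [3..4]=∅  "bc"
  [0..2]={S}  "acc"
  [1..3]=∅  "ccb"
  [2..4]={S}  "cbc"
  [0..3]={A}  "accb"
  [1..4]=∅  "ccbc"
  [0..4]={S}  "accbc"

S ∈ T[0,4] ⇒ YES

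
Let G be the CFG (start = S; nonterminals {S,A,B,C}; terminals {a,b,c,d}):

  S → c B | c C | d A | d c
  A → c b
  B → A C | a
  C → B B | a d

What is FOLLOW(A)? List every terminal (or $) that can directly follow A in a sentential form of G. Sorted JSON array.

FIRST sets, iterate to fixpoint:
round 1:
  A via A→c b: +{c}
  B via B→A C: +{c}
  B via B→a: +{a}
  C via C→B B: +{a,c}
  S via S→c B: +{c}
  S via S→d A: +{d}
  FIRST(S)={c,d}  FIRST(A)={c}  FIRST(B)={a,c}  FIRST(C)={a,c}
round 2: — fixpoint
  FIRST(S)={c,d}  FIRST(A)={c}  FIRST(B)={a,c}  FIRST(C)={a,c}

FOLLOW sets:
seed FOLLOW(S) with $
round 1:
  B→A C: FOLLOW(A) ⊇ FIRST(C) = {a,c}; new: +{a,c}
  C→B B: FOLLOW(B) ⊇ FIRST(B) = {a,c}; new: +{a,c}
  S→c B: FOLLOW(B) ⊇ FOLLOW(S) ⊇ {$}; new: +{$}
  S→c C: FOLLOW(C) ⊇ FOLLOW(S) ⊇ {$}; new: +{$}
  S→d A: FOLLOW(A) ⊇ FOLLOW(S) ⊇ {$}; new: +{$}
  FOLLOW(S)={$}  FOLLOW(A)={$,a,c}  FOLLOW(B)={$,a,c}  FOLLOW(C)={$}
round 2:
  B→A C: FOLLOW(C) ⊇ FOLLOW(B) ⊇ {$,a,c}; new: +{a,c}
  FOLLOW(S)={$}  FOLLOW(A)={$,a,c}  FOLLOW(B)={$,a,c}  FOLLOW(C)={$,a,c}
round 3: (stable)
  FOLLOW(S)={$}  FOLLOW(A)={$,a,c}  FOLLOW(B)={$,a,c}  FOLLOW(C)={$,a,c}

FOLLOW(A) = ["$", "a", "c"]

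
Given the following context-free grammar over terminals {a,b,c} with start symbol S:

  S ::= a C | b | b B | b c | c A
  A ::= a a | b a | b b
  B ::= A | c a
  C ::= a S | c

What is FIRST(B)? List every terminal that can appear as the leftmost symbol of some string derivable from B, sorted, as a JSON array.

FIRST sets, iterate to fixpoint:
iter 1:
  A via A→a a: +{a}
  A via A→b a: +{b}
  B via B→A: +{a,b}
  B via B→c a: +{c}
  C via C→a S: +{a}
  C via C→c: +{c}
  S via S→a C: +{a}
  S via S→b: +{b}
  S via S→c A: +{c}
  S: {a,b,c}  A: {a,b}  B: {a,b,c}  C: {a,c}
iter 2: (no change)
  S: {a,b,c}  A: {a,b}  B: {a,b,c}  C: {a,c}

FIRST(B) = ["a", "b", "c"]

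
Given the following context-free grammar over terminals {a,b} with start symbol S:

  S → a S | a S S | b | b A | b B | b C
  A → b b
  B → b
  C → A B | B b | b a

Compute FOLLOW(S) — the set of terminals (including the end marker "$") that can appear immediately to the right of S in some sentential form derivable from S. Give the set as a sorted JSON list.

FIRST iteration:
[1]
  A via A→b b: +{b}
  B via B→b: +{b}
  C via C→A B: +{b}
  S via S→a S: +{a}
  S via S→b: +{b}
  FIRST(S)={a,b}  FIRST(A)={b}  FIRST(B)={b}  FIRST(C)={b}
[2] done
  FIRST(S)={a,b}  FIRST(A)={b}  FIRST(B)={b}  FIRST(C)={b}

FOLLOW sets:
FOLLOW(S) := {$}
pass 1:
  C→A B: FOLLOW(A) ⊇ FIRST(B) = {b}; new: +{b}
  C→B b: FOLLOW(B) ⊇ FIRST(b) = {b}; new: +{b}
  S→a S S: FOLLOW(S) ⊇ FIRST(S) = {a,b}; new: +{a,b}
  S→b A: FOLLOW(A) ⊇ FOLLOW(S) ⊇ {$,a,b}; new: +{$,a}
  S→b B: FOLLOW(B) ⊇ FOLLOW(S) ⊇ {$,a,b}; new: +{$,a}
  S→b C: FOLLOW(C) ⊇ FOLLOW(S) ⊇ {$,a,b}; new: +{$,a,b}
  S: {$,a,b}  A: {$,a,b}  B: {$,a,b}  C: {$,a,b}
pass 2: (no change)
  S: {$,a,b}  A: {$,a,b}  B: {$,a,b}  C: {$,a,b}

FOLLOW(S) = ["$", "a", "b"]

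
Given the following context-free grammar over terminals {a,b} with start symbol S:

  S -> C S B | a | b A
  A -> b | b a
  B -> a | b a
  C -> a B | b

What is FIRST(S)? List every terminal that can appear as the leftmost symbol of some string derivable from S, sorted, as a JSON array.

FIRST sets, iterate to fixpoint:
iter 1:
  A via A→b: +{b}
  B via B→a: +{a}
  B via B→b a: +{b}
  C via C→a B: +{a}
  C via C→b: +{b}
  S via S→C S B: +{a,b}
  FIRST(S)={a,b}  FIRST(A)={b}  FIRST(B)={a,b}  FIRST(C)={a,b}
iter 2: done
  FIRST(S)={a,b}  FIRST(A)={b}  FIRST(B)={a,b}  FIRST(C)={a,b}

FIRST(S) = ["a", "b"]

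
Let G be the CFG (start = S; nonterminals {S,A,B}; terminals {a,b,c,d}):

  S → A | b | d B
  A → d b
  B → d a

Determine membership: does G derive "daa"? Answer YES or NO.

CNF form of G:
  S -> T0 B | T0 T1 | b
  A -> T0 T1
  B -> T0 T2
  T0 -> d
  T1 -> b
  T2 -> a

Fill CYK table bottom-up:
  T[0,0] 'd' = {T0}  orig:{}
  T[1,1] 'a' = {T2}  orig:{}
  T[2,2] 'a' = {T2}  orig:{}
  T[0,1] 'da' = {B}
  T[1,2] 'aa' = ∅
  T[0,2] 'daa' = ∅

S ∉ T[0,2] ⇒ NO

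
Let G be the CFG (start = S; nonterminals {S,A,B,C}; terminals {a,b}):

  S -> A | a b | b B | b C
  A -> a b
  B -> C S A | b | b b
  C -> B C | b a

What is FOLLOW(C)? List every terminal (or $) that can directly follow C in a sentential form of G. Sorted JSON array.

FIRST iteration:
round 1:
  A via A→a b: +{a}
  B via B→b: +{b}
  C via C→B C: +{b}
  S via S→A: +{a}
  S via S→b B: +{b}
  FIRST[S]={a,b}  FIRST[A]={a}  FIRST[B]={b}  FIRST[C]={b}
round 2: done
  FIRST[S]={a,b}  FIRST[A]={a}  FIRST[B]={b}  FIRST[C]={b}

FOLLOW iteration:
FOLLOW(S) := {$}
iter 1:
  B→C S A: FOLLOW(C) ⊇ FIRST(S) = {a,b}; new: +{a,b}
  B→C S A: FOLLOW(S) ⊇ FIRST(A) = {a}; new: +{a}
  C→B C: FOLLOW(B) ⊇ FIRST(C) = {b}; new: +{b}
  S→A: FOLLOW(A) ⊇ FOLLOW(S) ⊇ {$,a}; new: +{$,a}
  S→b B: FOLLOW(B) ⊇ FOLLOW(S) ⊇ {$,a}; new: +{$,a}
  S→b C: FOLLOW(C) ⊇ FOLLOW(S) ⊇ {$,a}; new: +{$}
  FOLLOW[S]={$,a}  FOLLOW[A]={$,a}  FOLLOW[B]={$,a,b}  FOLLOW[C]={$,a,b}
iter 2:
  B→C S A: FOLLOW(A) ⊇ FOLLOW(B) ⊇ {$,a,b}; new: +{b}
  FOLLOW[S]={$,a}  FOLLOW[A]={$,a,b}  FOLLOW[B]={$,a,b}  FOLLOW[C]={$,a,b}
iter 3: (no change)
  FOLLOW[S]={$,a}  FOLLOW[A]={$,a,b}  FOLLOW[B]={$,a,b}  FOLLOW[C]={$,a,b}

FOLLOW(C) = ["$", "a", "b"]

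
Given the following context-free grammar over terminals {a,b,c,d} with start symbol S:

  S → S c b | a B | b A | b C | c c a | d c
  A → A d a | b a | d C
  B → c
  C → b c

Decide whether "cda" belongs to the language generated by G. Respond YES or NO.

Convert to CNF:
  S -> S X5 | T0 T3 | T1 B | T2 A | T2 C | T3 X6
  A -> A X4 | T0 C | T2 T1
  B -> c
  C -> T2 T3
  T0 -> d
  T1 -> a
  T2 -> b
  T3 -> c
  X4 -> T0 T1
  X5 -> T3 T2
  X6 -> T3 T1

CYK fill:
  T[0,0] 'c' = {B,T3}  orig:{B}
  T[1,1] 'd' = {T0}  orig:{}
  T[2,2] 'a' = {T1}  orig:{}
  T[0,1] 'cd' = ∅
  T[1,2] 'da' = {X4}  orig:{}
  T[0,2] 'cda' = ∅

S ∉ T[0,2] ⇒ NO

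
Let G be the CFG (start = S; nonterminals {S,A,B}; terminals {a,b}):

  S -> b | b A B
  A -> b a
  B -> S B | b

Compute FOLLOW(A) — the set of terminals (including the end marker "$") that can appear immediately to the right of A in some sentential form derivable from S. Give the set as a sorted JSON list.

FIRST iteration:
pass 1:
  A via A→b a: +{b}
  B via B→b: +{b}
  S via S→b: +{b}
  S: {b}  A: {b}  B: {b}
pass 2: — fixpoint
  S: {b}  A: {b}  B: {b}

Compute FOLLOW by fixpoint:
FOLLOW(S) := {$}
iter 1:
  B→S B: FOLLOW(S) ⊇ FIRST(B) = {b}; new: +{b}
  S→b A B: FOLLOW(A) ⊇ FIRST(B) = {b}; new: +{b}
  S→b A B: FOLLOW(B) ⊇ FOLLOW(S) ⊇ {$,b}; new: +{$,b}
  FOLLOW[S]={$,b}  FOLLOW[A]={b}  FOLLOW[B]={$,b}
iter 2: (stable)
  FOLLOW[S]={$,b}  FOLLOW[A]={b}  FOLLOW[B]={$,b}

FOLLOW(A) = ["b"]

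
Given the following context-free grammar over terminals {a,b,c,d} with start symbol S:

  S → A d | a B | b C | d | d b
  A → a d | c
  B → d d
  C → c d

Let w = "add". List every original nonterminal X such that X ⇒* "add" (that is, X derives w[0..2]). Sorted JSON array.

CNF form of G:
  S -> A T1 | T0 B | T1 T3 | T3 C | d
  A -> T0 T1 | c
  B -> T1 T1
  C -> T2 T1
  T0 -> a
  T1 -> d
  T2 -> c
  T3 -> b

CYK table (by increasing span) (cells [i..j] with 0 ≤ i ≤ j ≤ 2 only):
  cell(0,0) a: {T0}  orig:{}
  cell(1,1) d: {S,T1}  orig:{S}
  cell(2,2) d: {S,T1}  orig:{S}
  cell(0,1) ad: {A}
  cell(1,2) dd: {B}
  cell(0,2) add: {S}

Original NTs in T[0,2] deriving "add": ["S"]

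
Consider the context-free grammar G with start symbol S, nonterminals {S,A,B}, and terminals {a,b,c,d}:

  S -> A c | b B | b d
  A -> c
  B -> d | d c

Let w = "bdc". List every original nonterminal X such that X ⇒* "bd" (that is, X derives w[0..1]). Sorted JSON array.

Convert to CNF:
  S -> A T1 | T2 B | T2 T0
  A -> c
  B -> T0 T1 | d
  T0 -> d
  T1 -> c
  T2 -> b

Fill CYK table bottom-up, restricted to cells inside w[0..1]:
  T[0,0] 'b' = {T2}  orig:{}
  T[1,1] 'd' = {B,T0}  orig:{B}
  T[0,1] 'bd' = {S}

Original NTs in T[0,1] deriving "bd": ["S"]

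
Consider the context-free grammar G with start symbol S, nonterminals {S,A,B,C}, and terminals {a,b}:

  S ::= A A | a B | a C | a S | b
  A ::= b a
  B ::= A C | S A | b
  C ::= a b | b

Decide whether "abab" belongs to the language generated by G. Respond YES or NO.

CNF form of G:
  S -> A A | T1 B | T1 C | T1 S | b
  A -> T0 T1
  B -> A C | S A | b
  C -> T1 T0 | b
  T0 -> b
  T1 -> a

CYK table (by increasing span):
  [0..0]={T1}  "a"  orig:{}
  [1..1]={B,C,S,T0}  "b"  orig:{B,C,S}
  [2..2]={T1}  "a"  orig:{}
  [3..3]={B,C,S,T0}  "b"  orig:{B,C,S}
  [0..1]={C,S}  "ab"
  [1..2]={A}  "ba"
  [2..3]={C,S}  "ab"
  [0..2]=∅  "aba"
  [1..3]={B}  "bab"
  [0..3]={S}  "abab"

S ∈ T[0,3] ⇒ YES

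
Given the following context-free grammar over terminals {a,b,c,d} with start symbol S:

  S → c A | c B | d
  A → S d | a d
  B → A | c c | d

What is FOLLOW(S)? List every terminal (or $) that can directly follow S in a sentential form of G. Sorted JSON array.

Compute FIRST by fixpoint:
[1]
  A via A→a d: +{a}
  B via B→A: +{a}
  B via B→c c: +{c}
  B via B→d: +{d}
  S via S→c A: +{c}
  S via S→d: +{d}
  S: {c,d}  A: {a}  B: {a,c,d}
[2]
  A via A→S d: +{c,d}
  S: {c,d}  A: {a,c,d}  B: {a,c,d}
[3] (no change)
  S: {c,d}  A: {a,c,d}  B: {a,c,d}

FOLLOW sets:
seed FOLLOW(S) with $
pass 1:
  A→S d: FOLLOW(S) ⊇ FIRST(d) = {d}; new: +{d}
  S→c A: FOLLOW(A) ⊇ FOLLOW(S) ⊇ {$,d}; new: +{$,d}
  S→c B: FOLLOW(B) ⊇ FOLLOW(S) ⊇ {$,d}; new: +{$,d}
  FOLLOW[S]={$,d}  FOLLOW[A]={$,d}  FOLLOW[B]={$,d}
pass 2: — fixpoint
  FOLLOW[S]={$,d}  FOLLOW[A]={$,d}  FOLLOW[B]={$,d}

FOLLOW(S) = ["$", "d"]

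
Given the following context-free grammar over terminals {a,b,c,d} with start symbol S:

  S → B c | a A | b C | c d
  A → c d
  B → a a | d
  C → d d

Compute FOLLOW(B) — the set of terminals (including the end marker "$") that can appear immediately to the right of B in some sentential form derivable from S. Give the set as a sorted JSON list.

Compute FIRST by fixpoint:
[1]
  A via A→c d: +{c}
  B via B→a a: +{a}
  B via B→d: +{d}
  C via C→d d: +{d}
  S via S→B c: +{a,d}
  S via S→b C: +{b}
  S via S→c d: +{c}
  FIRST(S)={a,b,c,d}  FIRST(A)={c}  FIRST(B)={a,d}  FIRST(C)={d}
[2] (no change)
  FIRST(S)={a,b,c,d}  FIRST(A)={c}  FIRST(B)={a,d}  FIRST(C)={d}

Compute FOLLOW by fixpoint:
initialize: $ ∈ FOLLOW(S)
round 1:
  S→B c: FOLLOW(B) ⊇ FIRST(c) = {c}; new: +{c}
  S→a A: FOLLOW(A) ⊇ FOLLOW(S) ⊇ {$}; new: +{$}
  S→b C: FOLLOW(C) ⊇ FOLLOW(S) ⊇ {$}; new: +{$}
  S: {$}  A: {$}  B: {c}  C: {$}
round 2: done
  S: {$}  A: {$}  B: {c}  C: {$}

FOLLOW(B) = ["c"]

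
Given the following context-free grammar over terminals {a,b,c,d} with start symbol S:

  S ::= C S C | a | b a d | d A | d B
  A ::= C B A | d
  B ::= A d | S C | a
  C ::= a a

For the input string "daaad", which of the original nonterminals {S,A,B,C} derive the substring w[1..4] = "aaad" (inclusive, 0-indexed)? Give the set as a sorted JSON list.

CNF form of G:
  S -> C X4 | T0 A | T0 B | T2 X5 | a
  A -> C X3 | d
  B -> A T0 | S C | a
  C -> T1 T1
  T0 -> d
  T1 -> a
  T2 -> b
  X3 -> B A
  X4 -> S C
  X5 -> T1 T0

CYK fill (cells [i..j] with 1 ≤ i ≤ j ≤ 4 only):
  cell(1,1) a: {B,S,T1}  orig:{B,S}
  cell(2,2) a: {B,S,T1}  orig:{B,S}
  cell(3,3) a: {B,S,T1}  orig:{B,S}
  cell(4,4) d: {A,T0}  orig:{A}
  cell(1,2) aa: {C}
  cell(2,3) aa: {C}
  cell(3,4) ad: {X3,X5}  orig:{}
  cell(1,3) aaa: {B,X4}  orig:{B}
  cell(2,4) aad: ∅
  cell(1,4) aaad: {A,X3}  orig:{A}

Original NTs in T[1,4] deriving "aaad": ["A"]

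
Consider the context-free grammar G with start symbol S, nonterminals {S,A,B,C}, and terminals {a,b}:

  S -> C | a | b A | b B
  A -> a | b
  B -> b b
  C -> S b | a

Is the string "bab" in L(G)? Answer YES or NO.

CNF form of G:
  S -> S T0 | T0 A | T0 B | a
  A -> a | b
  B -> T0 T0
  C -> S T0 | a
  T0 -> b

CYK fill:
  [0..0]={A,T0}  "b"  orig:{A}
  [1..1]={A,C,S}  "a"
  [2..2]={A,T0}  "b"  orig:{A}
  [0..1]={S}  "ba"
  [1..2]={C,S}  "ab"
  [0..2]={C,S}  "bab"

S ∈ T[0,2] ⇒ YES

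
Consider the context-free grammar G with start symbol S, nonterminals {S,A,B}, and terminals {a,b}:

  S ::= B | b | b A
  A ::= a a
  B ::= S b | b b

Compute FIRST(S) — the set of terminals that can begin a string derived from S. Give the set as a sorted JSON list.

Compute FIRST by fixpoint:
pass 1:
  A via A→a a: +{a}
  B via B→b b: +{b}
  S via S→B: +{b}
  FIRST(S)={b}  FIRST(A)={a}  FIRST(B)={b}
pass 2: — fixpoint
  FIRST(S)={b}  FIRST(A)={a}  FIRST(B)={b}

FIRST(S) = ["b"]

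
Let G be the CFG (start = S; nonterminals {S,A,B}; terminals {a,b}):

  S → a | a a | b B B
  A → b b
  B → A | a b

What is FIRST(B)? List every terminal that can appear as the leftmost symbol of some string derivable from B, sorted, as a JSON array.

FIRST iteration:
pass 1:
  A via A→b b: +{b}
  B via B→A: +{b}
  B via B→a b: +{a}
  S via S→a: +{a}
  S via S→b B B: +{b}
  FIRST(S)={a,b}  FIRST(A)={b}  FIRST(B)={a,b}
pass 2: done
  FIRST(S)={a,b}  FIRST(A)={b}  FIRST(B)={a,b}

FIRST(B) = ["a", "b"]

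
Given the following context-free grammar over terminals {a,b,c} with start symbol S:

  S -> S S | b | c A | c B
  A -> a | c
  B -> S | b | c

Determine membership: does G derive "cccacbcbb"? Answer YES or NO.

CNF form of G:
  S -> S S | T0 A | T0 B | b
  A -> a | c
  B -> S S | T0 A | T0 B | b | c
  T0 -> c

CYK fill:
  cell(0,0) c: {A,B,T0}  orig:{A,B}
  cell(1,1) c: {A,B,T0}  orig:{A,B}
  cell(2,2) c: {A,B,T0}  orig:{A,B}
  cell(3,3) a: {A}
  cell(4,4) c: {A,B,T0}  orig:{A,B}
  cell(5,5) b: {B,S}
  cell(6,6) c: {A,B,T0}  orig:{A,B}
  cell(7,7) b: {B,S}
  cell(8,8) b: {B,S}
  cell(0,1) cc: {B,S}
  cell(1,2) cc: {B,S}
  cell(2,3) ca: {B,S}
  cell(3,4) ac: ∅
  cell(4,5) cb: {B,S}
  cell(5,6) bc: ∅
  cell(6,7) cb: {B,S}
  cell(7,8) bb: {B,S}
  cell(0,2) ccc: {B,S}
  cell(1,3) cca: {B,S}
  cell(2,4) cac: ∅
  cell(3,5) acb: ∅
  cell(4,6) cbc: ∅
  cell(5,7) bcb: {B,S}
  cell(6,8) cbb: {B,S}
  cell(0,3) ccca: {B,S}
  cell(1,4) ccac: ∅
  cell(2,5) cacb: {B,S}
  cell(3,6) acbc: ∅
  cell(4,7) cbcb: {B,S}
  cell(5,8) bcbb: {B,S}
  cell(0,4) cccac: ∅
  cell(1,5) ccacb: {B,S}
  cell(2,6) cacbc: ∅
  cell(3,7) acbcb: ∅
  cell(4,8) cbcbb: {B,S}
  cell(0,5) cccacb: {B,S}
  cell(1,6) ccacbc: ∅
  cell(2,7) cacbcb: {B,S}
  cell(3,8) acbcbb: ∅
  cell(0,6) cccacbc: ∅
  cell(1,7) ccacbcb: {B,S}
  cell(2,8) cacbcbb: {B,S}
  cell(0,7) cccacbcb: {B,S}
  cell(1,8) ccacbcbb: {B,S}
  cell(0,8) cccacbcbb: {B,S}

S ∈ T[0,8] ⇒ YES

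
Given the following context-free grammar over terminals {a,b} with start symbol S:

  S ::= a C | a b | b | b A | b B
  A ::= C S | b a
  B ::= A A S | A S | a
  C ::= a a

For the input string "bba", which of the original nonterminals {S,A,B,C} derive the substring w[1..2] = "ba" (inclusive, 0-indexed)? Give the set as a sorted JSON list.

CNF form of G:
  S -> T0 A | T0 B | T1 C | T1 T0 | b
  A -> C S | T0 T1
  B -> A S | A X2 | a
  C -> T1 T1
  T0 -> b
  T1 -> a
  X2 -> A S

CYK table (by increasing span) (cells [i..j] with 1 ≤ i ≤ j ≤ 2 only):
  [1..1]={S,T0}  "b"  orig:{S}
  [2..2]={B,T1}  "a"  orig:{B}
  [1..2]={A,S}  "ba"

Original NTs in T[1,2] deriving "ba": ["A", "S"]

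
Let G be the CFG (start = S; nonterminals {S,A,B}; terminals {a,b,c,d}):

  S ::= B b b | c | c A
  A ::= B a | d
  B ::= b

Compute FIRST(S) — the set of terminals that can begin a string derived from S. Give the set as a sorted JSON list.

Compute FIRST by fixpoint:
pass 1:
  A via A→d: +{d}
  B via B→b: +{b}
  S via S→B b b: +{b}
  S via S→c: +{c}
  S: {b,c}  A: {d}  B: {b}
pass 2:
  A via A→B a: +{b}
  S: {b,c}  A: {b,d}  B: {b}
pass 3: (no change)
  S: {b,c}  A: {b,d}  B: {b}

FIRST(S) = ["b", "c"]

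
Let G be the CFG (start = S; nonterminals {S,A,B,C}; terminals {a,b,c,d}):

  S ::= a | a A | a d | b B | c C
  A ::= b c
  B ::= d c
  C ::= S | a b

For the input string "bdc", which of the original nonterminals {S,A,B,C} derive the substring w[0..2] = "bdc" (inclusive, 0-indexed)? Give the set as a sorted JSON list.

CNF form of G:
  S -> T0 B | T1 C | T3 A | T3 T2 | a
  A -> T0 T1
  B -> T2 T1
  C -> T0 B | T1 C | T3 A | T3 T0 | T3 T2 | a
  T0 -> b
  T1 -> c
  T2 -> d
  T3 -> a

CYK table (by increasing span) — only the sub-triangle for w[0..2]:
  [0..0]={T0}  "b"  orig:{}
  [1..1]={T2}  "d"  orig:{}
  [2..2]={T1}  "c"  orig:{}
  [0..1]=∅  "bd"
  [1..2]={B}  "dc"
  [0..2]={C,S}  "bdc"

Original NTs in T[0,2] deriving "bdc": ["C", "S"]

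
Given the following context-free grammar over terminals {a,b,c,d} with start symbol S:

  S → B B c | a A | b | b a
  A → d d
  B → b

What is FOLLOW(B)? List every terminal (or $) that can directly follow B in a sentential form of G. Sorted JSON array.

FIRST sets, iterate to fixpoint:
[1]
  A via A→d d: +{d}
  B via B→b: +{b}
  S via S→B B c: +{b}
  S via S→a A: +{a}
  S: {a,b}  A: {d}  B: {b}
[2] (no change)
  S: {a,b}  A: {d}  B: {b}

Compute FOLLOW by fixpoint:
initialize: $ ∈ FOLLOW(S)
[1]
  S→B B c: FOLLOW(B) ⊇ FIRST(B) = {b}; new: +{b}
  S→B B c: FOLLOW(B) ⊇ FIRST(c) = {c}; new: +{c}
  S→a A: FOLLOW(A) ⊇ FOLLOW(S) ⊇ {$}; new: +{$}
  FOLLOW[S]={$}  FOLLOW[A]={$}  FOLLOW[B]={b,c}
[2] (no change)
  FOLLOW[S]={$}  FOLLOW[A]={$}  FOLLOW[B]={b,c}

FOLLOW(B) = ["b", "c"]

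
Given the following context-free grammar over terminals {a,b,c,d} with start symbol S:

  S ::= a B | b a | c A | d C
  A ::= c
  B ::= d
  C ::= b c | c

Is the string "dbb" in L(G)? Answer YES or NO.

CNF form of G:
  S -> T0 T2 | T1 A | T2 B | T3 C
  A -> c
  B -> d
  C -> T0 T1 | c
  T0 -> b
  T1 -> c
  T2 -> a
  T3 -> d

CYK table (by increasing span):
  cell(0,0) d: {B,T3}  orig:{B}
  cell(1,1) b: {T0}  orig:{}
  cell(2,2) b: {T0}  orig:{}
  cell(0,1) db: ∅
  cell(1,2) bb: ∅
  cell(0,2) dbb: ∅

S ∉ T[0,2] ⇒ NO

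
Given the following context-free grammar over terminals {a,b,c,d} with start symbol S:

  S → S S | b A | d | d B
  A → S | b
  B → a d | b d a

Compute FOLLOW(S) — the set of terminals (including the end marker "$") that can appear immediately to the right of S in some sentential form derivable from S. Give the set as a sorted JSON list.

Compute FIRST by fixpoint:
iter 1:
  A via A→b: +{b}
  B via B→a d: +{a}
  B via B→b d a: +{b}
  S via S→b A: +{b}
  S via S→d: +{d}
  S: {b,d}  A: {b}  B: {a,b}
iter 2:
  A via A→S: +{d}
  S: {b,d}  A: {b,d}  B: {a,b}
iter 3: — fixpoint
  S: {b,d}  A: {b,d}  B: {a,b}

FOLLOW iteration:
FOLLOW(S) := {$}
pass 1:
  S→S S: FOLLOW(S) ⊇ FIRST(S) = {b,d}; new: +{b,d}
  S→b A: FOLLOW(A) ⊇ FOLLOW(S) ⊇ {$,b,d}; new: +{$,b,d}
  S→d B: FOLLOW(B) ⊇ FOLLOW(S) ⊇ {$,b,d}; new: +{$,b,d}
  FOLLOW[S]={$,b,d}  FOLLOW[A]={$,b,d}  FOLLOW[B]={$,b,d}
pass 2: — fixpoint
  FOLLOW[S]={$,b,d}  FOLLOW[A]={$,b,d}  FOLLOW[B]={$,b,d}

FOLLOW(S) = ["$", "b", "d"]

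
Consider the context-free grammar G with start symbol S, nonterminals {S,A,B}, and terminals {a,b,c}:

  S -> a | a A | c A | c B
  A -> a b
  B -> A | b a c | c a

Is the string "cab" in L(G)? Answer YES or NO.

CNF form of G:
  S -> T0 A | T2 A | T2 B | a
  A -> T0 T1
  B -> T0 T1 | T1 X3 | T2 T0
  T0 -> a
  T1 -> b
  T2 -> c
  X3 -> T0 T2

CYK fill:
  [0..0]={T2}  "c"  orig:{}
  [1..1]={S,T0}  "a"  orig:{S}
  [2..2]={T1}  "b"  orig:{}
  [0..1]={B}  "ca"
  [1..2]={A,B}  "ab"
  [0..2]={S}  "cab"

S ∈ T[0,2] ⇒ YES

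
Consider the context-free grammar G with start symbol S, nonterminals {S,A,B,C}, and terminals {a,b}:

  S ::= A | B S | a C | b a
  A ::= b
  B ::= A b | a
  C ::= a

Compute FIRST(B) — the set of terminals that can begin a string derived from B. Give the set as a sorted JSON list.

Compute FIRST by fixpoint:
[1]
  A via A→b: +{b}
  B via B→A b: +{b}
  B via B→a: +{a}
  C via C→a: +{a}
  S via S→A: +{b}
  S via S→B S: +{a}
  FIRST(S)={a,b}  FIRST(A)={b}  FIRST(B)={a,b}  FIRST(C)={a}
[2] (no change)
  FIRST(S)={a,b}  FIRST(A)={b}  FIRST(B)={a,b}  FIRST(C)={a}

FIRST(B) = ["a", "b"]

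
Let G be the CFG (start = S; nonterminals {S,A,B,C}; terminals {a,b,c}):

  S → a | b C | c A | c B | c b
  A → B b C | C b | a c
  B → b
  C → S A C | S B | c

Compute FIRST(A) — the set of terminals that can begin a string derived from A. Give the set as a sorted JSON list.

Compute FIRST by fixpoint:
round 1:
  A via A→a c: +{a}
  B via B→b: +{b}
  C via C→c: +{c}
  S via S→a: +{a}
  S via S→b C: +{b}
  S via S→c A: +{c}
  FIRST[S]={a,b,c}  FIRST[A]={a}  FIRST[B]={b}  FIRST[C]={c}
round 2:
  A via A→B b C: +{b}
  A via A→C b: +{c}
  C via C→S A C: +{a,b}
  FIRST[S]={a,b,c}  FIRST[A]={a,b,c}  FIRST[B]={b}  FIRST[C]={a,b,c}
round 3: (stable)
  FIRST[S]={a,b,c}  FIRST[A]={a,b,c}  FIRST[B]={b}  FIRST[C]={a,b,c}

FIRST(A) = ["a", "b", "c"]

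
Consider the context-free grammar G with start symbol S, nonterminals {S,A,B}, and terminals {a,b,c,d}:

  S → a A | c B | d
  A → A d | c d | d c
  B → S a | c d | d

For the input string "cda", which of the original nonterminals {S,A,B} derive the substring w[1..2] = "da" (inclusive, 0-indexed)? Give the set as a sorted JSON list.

Convert to CNF:
  S -> T1 B | T2 A | d
  A -> A T0 | T0 T1 | T1 T0
  B -> S T2 | T1 T0 | d
  T0 -> d
  T1 -> c
  T2 -> a

Fill CYK table bottom-up, restricted to cells inside w[1..2]:
  T[1,1] 'd' = {B,S,T0}  orig:{B,S}
  T[2,2] 'a' = {T2}  orig:{}
  T[1,2] 'da' = {B}

Original NTs in T[1,2] deriving "da": ["B"]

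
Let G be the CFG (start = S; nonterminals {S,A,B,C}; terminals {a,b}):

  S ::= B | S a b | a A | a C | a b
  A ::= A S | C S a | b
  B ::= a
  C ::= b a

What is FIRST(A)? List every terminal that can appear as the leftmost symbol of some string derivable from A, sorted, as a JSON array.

FIRST iteration:
[1]
  A via A→b: +{b}
  B via B→a: +{a}
  C via C→b a: +{b}
  S via S→B: +{a}
  FIRST[S]={a}  FIRST[A]={b}  FIRST[B]={a}  FIRST[C]={b}
[2] (stable)
  FIRST[S]={a}  FIRST[A]={b}  FIRST[B]={a}  FIRST[C]={b}

FIRST(A) = ["b"]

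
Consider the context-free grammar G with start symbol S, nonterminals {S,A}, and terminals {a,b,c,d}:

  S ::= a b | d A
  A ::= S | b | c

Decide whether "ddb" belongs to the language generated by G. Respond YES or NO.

CNF form of G:
  S -> T0 T1 | T2 A
  A -> T0 T1 | T2 A | b | c
  T0 -> a
  T1 -> b
  T2 -> d

CYK table (by increasing span):
  cell(0,0) d: {T2}  orig:{}
  cell(1,1) d: {T2}  orig:{}
  cell(2,2) b: {A,T1}  orig:{A}
  cell(0,1) dd: ∅
  cell(1,2) db: {A,S}
  cell(0,2) ddb: {A,S}

S ∈ T[0,2] ⇒ YES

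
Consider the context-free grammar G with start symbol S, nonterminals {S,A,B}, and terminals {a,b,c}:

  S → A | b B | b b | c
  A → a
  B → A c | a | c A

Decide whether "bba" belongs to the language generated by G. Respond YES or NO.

CNF form of G:
  S -> T1 B | T1 T1 | a | c
  A -> a
  B -> A T0 | T0 A | a
  T0 -> c
  T1 -> b

CYK fill:
  cell(0,0) b: {T1}  orig:{}
  cell(1,1) b: {T1}  orig:{}
  cell(2,2) a: {A,B,S}
  cell(0,1) bb: {S}
  cell(1,2) ba: {S}
  cell(0,2) bba: ∅

S ∉ T[0,2] ⇒ NO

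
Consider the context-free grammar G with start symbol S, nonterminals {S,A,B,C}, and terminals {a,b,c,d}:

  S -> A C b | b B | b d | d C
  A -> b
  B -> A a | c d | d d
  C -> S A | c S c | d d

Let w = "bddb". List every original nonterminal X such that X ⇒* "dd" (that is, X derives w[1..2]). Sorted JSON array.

Convert to CNF:
  S -> A X5 | T2 C | T3 B | T3 T2
  A -> b
  B -> A T0 | T1 T2 | T2 T2
  C -> S A | T1 X4 | T2 T2
  T0 -> a
  T1 -> c
  T2 -> d
  T3 -> b
  X4 -> S T1
  X5 -> C T3

CYK fill — only the sub-triangle for w[1..2]:
  [1..1]={T2}  "d"  orig:{}
  [2..2]={T2}  "d"  orig:{}
  [1..2]={B,C}  "dd"

Original NTs in T[1,2] deriving "dd": ["B", "C"]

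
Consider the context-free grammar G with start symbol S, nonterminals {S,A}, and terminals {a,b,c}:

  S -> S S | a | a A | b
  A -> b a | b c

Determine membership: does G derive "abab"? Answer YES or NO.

Convert to CNF:
  S -> S S | T1 A | a | b
  A -> T0 T1 | T0 T2
  T0 -> b
  T1 -> a
  T2 -> c

Fill CYK table bottom-up:
  T[0,0] 'a' = {S,T1}  orig:{S}
  T[1,1] 'b' = {S,T0}  orig:{S}
  T[2,2] 'a' = {S,T1}  orig:{S}
  T[3,3] 'b' = {S,T0}  orig:{S}
  T[0,1] 'ab' = {S}
  T[1,2] 'ba' = {A,S}
  T[2,3] 'ab' = {S}
  T[0,2] 'aba' = {S}
  T[1,3] 'bab' = {S}
  T[0,3] 'abab' = {S}

S ∈ T[0,3] ⇒ YES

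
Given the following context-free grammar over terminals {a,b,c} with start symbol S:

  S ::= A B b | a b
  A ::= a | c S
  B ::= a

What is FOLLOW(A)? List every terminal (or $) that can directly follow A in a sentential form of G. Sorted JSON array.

FIRST sets, iterate to fixpoint:
iter 1:
  A via A→a: +{a}
  A via A→c S: +{c}
  B via B→a: +{a}
  S via S→A B b: +{a,c}
  S: {a,c}  A: {a,c}  B: {a}
iter 2: — fixpoint
  S: {a,c}  A: {a,c}  B: {a}

Compute FOLLOW by fixpoint:
initialize: $ ∈ FOLLOW(S)
[1]
  S→A B b: FOLLOW(A) ⊇ FIRST(B) = {a}; new: +{a}
  S→A B b: FOLLOW(B) ⊇ FIRST(b) = {b}; new: +{b}
  S: {$}  A: {a}  B: {b}
[2]
  A→c S: FOLLOW(S) ⊇ FOLLOW(A) ⊇ {a}; new: +{a}
  S: {$,a}  A: {a}  B: {b}
[3] — fixpoint
  S: {$,a}  A: {a}  B: {b}

FOLLOW(A) = ["a"]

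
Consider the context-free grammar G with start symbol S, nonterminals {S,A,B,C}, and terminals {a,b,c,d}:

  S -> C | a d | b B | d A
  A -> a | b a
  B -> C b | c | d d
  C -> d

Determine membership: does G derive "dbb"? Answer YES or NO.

CNF form of G:
  S -> T0 B | T1 T2 | T2 A | d
  A -> T0 T1 | a
  B -> C T0 | T2 T2 | c
  C -> d
  T0 -> b
  T1 -> a
  T2 -> d

CYK fill:
  [0..0]={C,S,T2}  "d"  orig:{C,S}
  [1..1]={T0}  "b"  orig:{}
  [2..2]={T0}  "b"  orig:{}
  [0..1]={B}  "db"
  [1..2]=∅  "bb"
  [0..2]=∅  "dbb"

S ∉ T[0,2] ⇒ NO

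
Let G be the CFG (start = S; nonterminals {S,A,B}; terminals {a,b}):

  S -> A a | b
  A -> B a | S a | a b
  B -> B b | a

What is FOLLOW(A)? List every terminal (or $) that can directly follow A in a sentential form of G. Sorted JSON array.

FIRST iteration:
iter 1:
  A via A→a b: +{a}
  B via B→a: +{a}
  S via S→A a: +{a}
  S via S→b: +{b}
  S: {a,b}  A: {a}  B: {a}
iter 2:
  A via A→S a: +{b}
  S: {a,b}  A: {a,b}  B: {a}
iter 3: (no change)
  S: {a,b}  A: {a,b}  B: {a}

FOLLOW iteration:
FOLLOW(S) := {$}
round 1:
  A→B a: FOLLOW(B) ⊇ FIRST(a) = {a}; new: +{a}
  A→S a: FOLLOW(S) ⊇ FIRST(a) = {a}; new: +{a}
  B→B b: FOLLOW(B) ⊇ FIRST(b) = {b}; new: +{b}
  S→A a: FOLLOW(A) ⊇ FIRST(a) = {a}; new: +{a}
  S: {$,a}  A: {a}  B: {a,b}
round 2: (no change)
  S: {$,a}  A: {a}  B: {a,b}

FOLLOW(A) = ["a"]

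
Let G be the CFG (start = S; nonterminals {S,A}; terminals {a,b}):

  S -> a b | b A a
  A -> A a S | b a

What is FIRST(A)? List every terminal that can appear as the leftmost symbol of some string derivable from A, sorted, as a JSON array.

FIRST sets, iterate to fixpoint:
[1]
  A via A→b a: +{b}
  S via S→a b: +{a}
  S via S→b A a: +{b}
  S: {a,b}  A: {b}
[2] — fixpoint
  S: {a,b}  A: {b}

FIRST(A) = ["b"]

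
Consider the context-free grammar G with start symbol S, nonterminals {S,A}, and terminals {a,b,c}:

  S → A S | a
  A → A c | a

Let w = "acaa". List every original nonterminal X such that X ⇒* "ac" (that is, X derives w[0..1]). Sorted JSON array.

Convert to CNF:
  S -> A S | a
  A -> A T0 | a
  T0 -> c

CYK table (by increasing span) (cells [i..j] with 0 ≤ i ≤ j ≤ 1 only):
  cell(0,0) a: {A,S}
  cell(1,1) c: {T0}  orig:{}
  cell(0,1) ac: {A}

Original NTs in T[0,1] deriving "ac": ["A"]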